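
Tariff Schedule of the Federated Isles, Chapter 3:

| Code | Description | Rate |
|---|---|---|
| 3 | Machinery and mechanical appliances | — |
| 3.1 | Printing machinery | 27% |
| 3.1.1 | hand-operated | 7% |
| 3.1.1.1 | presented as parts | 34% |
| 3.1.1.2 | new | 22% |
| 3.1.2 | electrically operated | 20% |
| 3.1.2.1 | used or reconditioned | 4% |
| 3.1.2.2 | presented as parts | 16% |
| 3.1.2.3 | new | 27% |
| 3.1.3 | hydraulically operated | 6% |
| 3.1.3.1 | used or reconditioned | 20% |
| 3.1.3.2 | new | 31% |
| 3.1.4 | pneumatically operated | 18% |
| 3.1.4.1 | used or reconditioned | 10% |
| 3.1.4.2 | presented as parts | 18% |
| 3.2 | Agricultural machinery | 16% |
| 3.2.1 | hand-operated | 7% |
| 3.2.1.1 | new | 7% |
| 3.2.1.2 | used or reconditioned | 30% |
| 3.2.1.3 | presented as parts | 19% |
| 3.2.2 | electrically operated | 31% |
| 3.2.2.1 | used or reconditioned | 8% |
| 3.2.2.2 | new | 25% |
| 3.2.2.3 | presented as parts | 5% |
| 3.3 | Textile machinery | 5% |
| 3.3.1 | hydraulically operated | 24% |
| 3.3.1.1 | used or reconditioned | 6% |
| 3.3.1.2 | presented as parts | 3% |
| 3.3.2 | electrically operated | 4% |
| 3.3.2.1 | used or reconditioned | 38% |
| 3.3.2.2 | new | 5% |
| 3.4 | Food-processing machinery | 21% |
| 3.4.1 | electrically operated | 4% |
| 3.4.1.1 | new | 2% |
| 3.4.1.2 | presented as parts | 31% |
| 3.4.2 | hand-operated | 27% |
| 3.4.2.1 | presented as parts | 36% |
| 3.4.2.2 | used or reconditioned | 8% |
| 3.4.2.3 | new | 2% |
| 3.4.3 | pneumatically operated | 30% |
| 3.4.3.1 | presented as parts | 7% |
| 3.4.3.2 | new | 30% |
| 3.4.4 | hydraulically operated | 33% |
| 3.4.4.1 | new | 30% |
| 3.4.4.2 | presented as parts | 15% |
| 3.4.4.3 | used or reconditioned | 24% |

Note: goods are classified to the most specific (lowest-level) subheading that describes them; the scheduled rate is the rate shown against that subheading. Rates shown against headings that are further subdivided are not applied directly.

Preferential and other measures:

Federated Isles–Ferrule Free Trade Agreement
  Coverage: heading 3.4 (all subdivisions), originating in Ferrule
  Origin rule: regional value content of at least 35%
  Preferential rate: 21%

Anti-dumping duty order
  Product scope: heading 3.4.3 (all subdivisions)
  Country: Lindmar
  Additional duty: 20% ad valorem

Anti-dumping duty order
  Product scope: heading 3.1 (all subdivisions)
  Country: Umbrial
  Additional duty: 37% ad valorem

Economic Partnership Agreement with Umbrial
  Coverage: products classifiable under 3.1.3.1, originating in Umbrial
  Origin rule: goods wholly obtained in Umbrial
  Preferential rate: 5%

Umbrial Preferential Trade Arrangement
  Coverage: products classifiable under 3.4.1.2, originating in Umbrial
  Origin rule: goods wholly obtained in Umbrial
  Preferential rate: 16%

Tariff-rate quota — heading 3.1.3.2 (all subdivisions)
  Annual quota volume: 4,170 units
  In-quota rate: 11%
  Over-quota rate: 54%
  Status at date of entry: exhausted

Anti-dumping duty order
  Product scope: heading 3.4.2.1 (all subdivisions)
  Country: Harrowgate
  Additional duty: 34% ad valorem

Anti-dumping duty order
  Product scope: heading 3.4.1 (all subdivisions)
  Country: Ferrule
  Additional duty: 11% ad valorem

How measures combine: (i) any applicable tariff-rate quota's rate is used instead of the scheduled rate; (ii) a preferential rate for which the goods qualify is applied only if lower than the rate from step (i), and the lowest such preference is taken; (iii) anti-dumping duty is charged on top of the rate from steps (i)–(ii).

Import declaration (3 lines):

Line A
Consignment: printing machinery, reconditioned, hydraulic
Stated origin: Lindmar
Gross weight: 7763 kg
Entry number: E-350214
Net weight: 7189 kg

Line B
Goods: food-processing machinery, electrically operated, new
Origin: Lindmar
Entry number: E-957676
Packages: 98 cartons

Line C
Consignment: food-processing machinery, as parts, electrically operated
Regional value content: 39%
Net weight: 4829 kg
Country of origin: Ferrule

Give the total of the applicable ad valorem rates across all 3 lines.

54%

Line A: printing → 3.1; hydraulic → 3.1.3; reconditioned → 3.1.3.1. Scheduled 20%. No special measure applies. → 20%.
Line B: food-processing → 3.4; electrically operated → 3.4.1; new → 3.4.1.1. Scheduled 2%. No special measure applies. → 2%.
Line C: food-processing → 3.4; electrically operated → 3.4.1; as parts → 3.4.1.2. Scheduled 31%. Ferrule agreement on 3.4: RVC ≥ 35% → 21% available; preferential 21%; anti-dumping (Ferrule, 3.4.1): +11%; total 21% + 11% = 32%. → 32%.
Sum: 20% + 2% + 32% = 54%.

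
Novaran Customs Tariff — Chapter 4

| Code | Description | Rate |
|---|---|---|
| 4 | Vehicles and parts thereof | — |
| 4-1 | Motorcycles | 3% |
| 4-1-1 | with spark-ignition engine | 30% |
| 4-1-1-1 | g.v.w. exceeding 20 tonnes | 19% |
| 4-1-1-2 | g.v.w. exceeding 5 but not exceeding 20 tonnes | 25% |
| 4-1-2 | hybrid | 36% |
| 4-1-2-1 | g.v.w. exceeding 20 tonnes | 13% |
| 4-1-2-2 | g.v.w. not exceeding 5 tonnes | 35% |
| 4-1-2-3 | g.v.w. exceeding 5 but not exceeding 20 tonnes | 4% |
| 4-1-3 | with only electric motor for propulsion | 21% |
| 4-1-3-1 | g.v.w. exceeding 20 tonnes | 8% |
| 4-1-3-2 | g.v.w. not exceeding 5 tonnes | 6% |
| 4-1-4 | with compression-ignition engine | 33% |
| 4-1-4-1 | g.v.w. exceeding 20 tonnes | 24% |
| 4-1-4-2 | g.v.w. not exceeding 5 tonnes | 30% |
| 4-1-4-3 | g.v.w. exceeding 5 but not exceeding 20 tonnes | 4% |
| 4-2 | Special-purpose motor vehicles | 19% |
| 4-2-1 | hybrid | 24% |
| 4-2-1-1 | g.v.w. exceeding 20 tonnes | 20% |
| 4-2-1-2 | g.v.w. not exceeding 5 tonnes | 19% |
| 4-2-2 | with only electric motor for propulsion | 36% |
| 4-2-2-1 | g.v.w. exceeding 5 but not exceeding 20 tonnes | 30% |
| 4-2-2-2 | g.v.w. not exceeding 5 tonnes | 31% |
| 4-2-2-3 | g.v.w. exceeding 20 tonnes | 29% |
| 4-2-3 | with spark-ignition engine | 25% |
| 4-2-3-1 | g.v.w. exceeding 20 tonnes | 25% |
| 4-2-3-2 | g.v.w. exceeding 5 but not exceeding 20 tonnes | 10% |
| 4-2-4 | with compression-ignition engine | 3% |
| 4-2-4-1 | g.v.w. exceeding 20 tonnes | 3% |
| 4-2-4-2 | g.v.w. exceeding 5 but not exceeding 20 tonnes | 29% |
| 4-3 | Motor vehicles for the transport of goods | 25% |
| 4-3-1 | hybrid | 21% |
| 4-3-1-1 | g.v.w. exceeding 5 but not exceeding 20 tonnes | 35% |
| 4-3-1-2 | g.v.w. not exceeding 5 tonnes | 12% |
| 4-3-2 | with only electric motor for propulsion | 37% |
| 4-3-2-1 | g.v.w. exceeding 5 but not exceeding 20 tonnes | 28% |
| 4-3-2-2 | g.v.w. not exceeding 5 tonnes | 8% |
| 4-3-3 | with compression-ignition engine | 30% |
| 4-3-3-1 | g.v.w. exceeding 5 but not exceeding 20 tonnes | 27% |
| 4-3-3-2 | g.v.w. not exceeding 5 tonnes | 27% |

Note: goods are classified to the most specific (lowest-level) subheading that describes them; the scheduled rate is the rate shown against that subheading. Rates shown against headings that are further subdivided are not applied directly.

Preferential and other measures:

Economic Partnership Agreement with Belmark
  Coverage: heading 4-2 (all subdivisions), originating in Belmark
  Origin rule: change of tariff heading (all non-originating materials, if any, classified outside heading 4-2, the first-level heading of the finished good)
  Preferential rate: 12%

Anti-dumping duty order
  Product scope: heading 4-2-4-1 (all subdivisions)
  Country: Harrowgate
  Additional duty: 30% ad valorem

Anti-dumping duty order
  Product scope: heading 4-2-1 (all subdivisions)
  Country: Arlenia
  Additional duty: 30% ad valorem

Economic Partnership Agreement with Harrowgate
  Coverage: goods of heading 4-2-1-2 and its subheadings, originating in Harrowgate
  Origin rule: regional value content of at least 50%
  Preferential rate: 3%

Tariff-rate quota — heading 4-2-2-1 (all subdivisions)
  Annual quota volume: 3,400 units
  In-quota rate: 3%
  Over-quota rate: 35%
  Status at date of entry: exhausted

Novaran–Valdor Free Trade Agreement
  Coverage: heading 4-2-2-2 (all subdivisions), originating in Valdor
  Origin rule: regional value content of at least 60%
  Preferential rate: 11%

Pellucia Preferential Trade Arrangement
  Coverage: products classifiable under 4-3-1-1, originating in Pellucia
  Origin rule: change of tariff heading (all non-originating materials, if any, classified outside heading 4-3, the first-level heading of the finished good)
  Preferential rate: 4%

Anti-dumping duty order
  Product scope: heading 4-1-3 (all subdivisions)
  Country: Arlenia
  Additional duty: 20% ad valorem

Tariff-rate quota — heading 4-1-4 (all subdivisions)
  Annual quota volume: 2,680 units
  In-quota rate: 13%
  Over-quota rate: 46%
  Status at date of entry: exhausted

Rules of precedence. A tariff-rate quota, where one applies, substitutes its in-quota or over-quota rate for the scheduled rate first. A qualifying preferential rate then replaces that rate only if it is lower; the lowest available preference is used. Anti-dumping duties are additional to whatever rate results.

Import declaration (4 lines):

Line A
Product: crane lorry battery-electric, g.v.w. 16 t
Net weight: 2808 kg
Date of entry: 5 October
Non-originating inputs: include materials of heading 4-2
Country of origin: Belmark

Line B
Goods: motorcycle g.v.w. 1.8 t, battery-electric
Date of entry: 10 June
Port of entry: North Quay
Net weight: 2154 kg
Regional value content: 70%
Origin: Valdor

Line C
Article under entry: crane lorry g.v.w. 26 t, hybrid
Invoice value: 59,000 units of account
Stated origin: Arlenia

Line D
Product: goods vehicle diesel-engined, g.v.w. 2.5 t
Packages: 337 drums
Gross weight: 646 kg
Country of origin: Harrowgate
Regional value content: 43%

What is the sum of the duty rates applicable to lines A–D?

Line A: crane lorry → 4-2; battery-electric → 4-2-2; g.v.w. 16 t → 4-2-2-1. Scheduled 30%. quota on 4-2-2-1 exhausted → over-quota 35%; Belmark agreement on 4-2: CTH not met. → 35%.
Line B: motorcycle → 4-1; battery-electric → 4-1-3; g.v.w. 1.8 t → 4-1-3-2. Scheduled 6%. Valdor agreement on 4-2-2-2: 4-1-3-2 not covered. → 6%.
Line C: crane lorry → 4-2; hybrid → 4-2-1; g.v.w. 26 t → 4-2-1-1. Scheduled 20%. anti-dumping (Arlenia, 4-2-1): +30%; total 20% + 30% = 50%. → 50%.
Line D: goods vehicle → 4-3; diesel-engined → 4-3-3; g.v.w. 2.5 t → 4-3-3-2. Scheduled 27%. Harrowgate agreement on 4-2-1-2: 4-3-3-2 not covered. → 27%.
Sum: 35% + 6% + 50% + 27% = 118%.

118%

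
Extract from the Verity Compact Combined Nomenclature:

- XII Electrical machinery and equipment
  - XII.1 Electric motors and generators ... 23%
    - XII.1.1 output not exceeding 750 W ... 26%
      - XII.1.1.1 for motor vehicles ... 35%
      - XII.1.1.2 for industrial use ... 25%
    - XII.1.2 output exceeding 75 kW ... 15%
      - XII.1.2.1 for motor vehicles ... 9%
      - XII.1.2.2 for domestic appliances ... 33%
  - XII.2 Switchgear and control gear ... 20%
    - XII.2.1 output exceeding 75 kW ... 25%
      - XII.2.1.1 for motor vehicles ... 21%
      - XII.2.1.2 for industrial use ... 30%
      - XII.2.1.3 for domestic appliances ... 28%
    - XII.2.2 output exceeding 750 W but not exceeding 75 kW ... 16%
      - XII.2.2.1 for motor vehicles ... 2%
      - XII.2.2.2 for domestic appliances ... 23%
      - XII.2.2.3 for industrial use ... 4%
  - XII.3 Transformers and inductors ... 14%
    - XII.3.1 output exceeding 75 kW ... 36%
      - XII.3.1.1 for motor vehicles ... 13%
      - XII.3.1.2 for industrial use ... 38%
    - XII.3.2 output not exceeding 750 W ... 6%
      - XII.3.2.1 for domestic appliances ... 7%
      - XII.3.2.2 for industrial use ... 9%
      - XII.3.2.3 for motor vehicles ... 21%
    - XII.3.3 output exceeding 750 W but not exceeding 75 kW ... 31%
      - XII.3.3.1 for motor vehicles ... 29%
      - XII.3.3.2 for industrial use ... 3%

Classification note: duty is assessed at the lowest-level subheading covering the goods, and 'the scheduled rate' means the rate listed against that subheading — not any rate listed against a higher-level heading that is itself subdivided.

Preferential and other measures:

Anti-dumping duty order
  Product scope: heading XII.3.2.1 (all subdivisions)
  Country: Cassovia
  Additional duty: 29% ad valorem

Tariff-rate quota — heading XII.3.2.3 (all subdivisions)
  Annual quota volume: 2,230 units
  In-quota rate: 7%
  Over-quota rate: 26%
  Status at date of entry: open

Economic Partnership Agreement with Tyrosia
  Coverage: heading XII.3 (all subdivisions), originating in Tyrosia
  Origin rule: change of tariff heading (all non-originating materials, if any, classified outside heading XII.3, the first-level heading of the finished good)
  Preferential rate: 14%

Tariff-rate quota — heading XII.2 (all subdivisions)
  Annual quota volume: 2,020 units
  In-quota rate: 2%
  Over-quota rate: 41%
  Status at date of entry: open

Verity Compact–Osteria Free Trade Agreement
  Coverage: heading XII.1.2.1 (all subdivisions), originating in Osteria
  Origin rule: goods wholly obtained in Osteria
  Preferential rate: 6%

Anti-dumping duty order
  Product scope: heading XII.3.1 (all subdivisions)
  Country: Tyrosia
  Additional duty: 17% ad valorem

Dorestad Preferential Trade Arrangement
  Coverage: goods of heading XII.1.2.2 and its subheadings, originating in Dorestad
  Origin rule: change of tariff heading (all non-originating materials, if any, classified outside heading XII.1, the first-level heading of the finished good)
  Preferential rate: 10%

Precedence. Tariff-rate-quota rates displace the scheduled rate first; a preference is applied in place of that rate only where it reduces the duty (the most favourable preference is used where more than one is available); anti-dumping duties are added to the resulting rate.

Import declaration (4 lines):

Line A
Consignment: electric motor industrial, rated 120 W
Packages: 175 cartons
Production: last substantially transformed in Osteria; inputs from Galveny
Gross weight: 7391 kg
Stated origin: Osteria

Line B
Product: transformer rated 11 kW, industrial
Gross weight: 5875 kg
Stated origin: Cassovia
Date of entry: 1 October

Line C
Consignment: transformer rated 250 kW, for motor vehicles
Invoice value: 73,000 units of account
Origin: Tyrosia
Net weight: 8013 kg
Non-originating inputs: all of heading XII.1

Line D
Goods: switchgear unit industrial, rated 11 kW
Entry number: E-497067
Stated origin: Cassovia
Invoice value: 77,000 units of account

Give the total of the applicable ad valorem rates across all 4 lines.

60%

Line A: electric motor → XII.1; rated 120 W → XII.1.1; industrial → XII.1.1.2. Scheduled 25%. Osteria agreement on XII.1.2.1: XII.1.1.2 not covered. → 25%.
Line B: transformer → XII.3; rated 11 kW → XII.3.3; industrial → XII.3.3.2. Scheduled 3%. No special measure applies. → 3%.
Line C: transformer → XII.3; rated 250 kW → XII.3.1; for motor vehicles → XII.3.1.1. Scheduled 13%. Tyrosia agreement on XII.3: CTH met → 14% available; preference 14% not lower than 13% → no reduction; anti-dumping (Tyrosia, XII.3.1): +17%; total 13% + 17% = 30%. → 30%.
Line D: switchgear unit → XII.2; rated 11 kW → XII.2.2; industrial → XII.2.2.3. Scheduled 4%. quota on XII.2 open → in-quota 2%. → 2%.
Sum: 25% + 3% + 30% + 2% = 60%.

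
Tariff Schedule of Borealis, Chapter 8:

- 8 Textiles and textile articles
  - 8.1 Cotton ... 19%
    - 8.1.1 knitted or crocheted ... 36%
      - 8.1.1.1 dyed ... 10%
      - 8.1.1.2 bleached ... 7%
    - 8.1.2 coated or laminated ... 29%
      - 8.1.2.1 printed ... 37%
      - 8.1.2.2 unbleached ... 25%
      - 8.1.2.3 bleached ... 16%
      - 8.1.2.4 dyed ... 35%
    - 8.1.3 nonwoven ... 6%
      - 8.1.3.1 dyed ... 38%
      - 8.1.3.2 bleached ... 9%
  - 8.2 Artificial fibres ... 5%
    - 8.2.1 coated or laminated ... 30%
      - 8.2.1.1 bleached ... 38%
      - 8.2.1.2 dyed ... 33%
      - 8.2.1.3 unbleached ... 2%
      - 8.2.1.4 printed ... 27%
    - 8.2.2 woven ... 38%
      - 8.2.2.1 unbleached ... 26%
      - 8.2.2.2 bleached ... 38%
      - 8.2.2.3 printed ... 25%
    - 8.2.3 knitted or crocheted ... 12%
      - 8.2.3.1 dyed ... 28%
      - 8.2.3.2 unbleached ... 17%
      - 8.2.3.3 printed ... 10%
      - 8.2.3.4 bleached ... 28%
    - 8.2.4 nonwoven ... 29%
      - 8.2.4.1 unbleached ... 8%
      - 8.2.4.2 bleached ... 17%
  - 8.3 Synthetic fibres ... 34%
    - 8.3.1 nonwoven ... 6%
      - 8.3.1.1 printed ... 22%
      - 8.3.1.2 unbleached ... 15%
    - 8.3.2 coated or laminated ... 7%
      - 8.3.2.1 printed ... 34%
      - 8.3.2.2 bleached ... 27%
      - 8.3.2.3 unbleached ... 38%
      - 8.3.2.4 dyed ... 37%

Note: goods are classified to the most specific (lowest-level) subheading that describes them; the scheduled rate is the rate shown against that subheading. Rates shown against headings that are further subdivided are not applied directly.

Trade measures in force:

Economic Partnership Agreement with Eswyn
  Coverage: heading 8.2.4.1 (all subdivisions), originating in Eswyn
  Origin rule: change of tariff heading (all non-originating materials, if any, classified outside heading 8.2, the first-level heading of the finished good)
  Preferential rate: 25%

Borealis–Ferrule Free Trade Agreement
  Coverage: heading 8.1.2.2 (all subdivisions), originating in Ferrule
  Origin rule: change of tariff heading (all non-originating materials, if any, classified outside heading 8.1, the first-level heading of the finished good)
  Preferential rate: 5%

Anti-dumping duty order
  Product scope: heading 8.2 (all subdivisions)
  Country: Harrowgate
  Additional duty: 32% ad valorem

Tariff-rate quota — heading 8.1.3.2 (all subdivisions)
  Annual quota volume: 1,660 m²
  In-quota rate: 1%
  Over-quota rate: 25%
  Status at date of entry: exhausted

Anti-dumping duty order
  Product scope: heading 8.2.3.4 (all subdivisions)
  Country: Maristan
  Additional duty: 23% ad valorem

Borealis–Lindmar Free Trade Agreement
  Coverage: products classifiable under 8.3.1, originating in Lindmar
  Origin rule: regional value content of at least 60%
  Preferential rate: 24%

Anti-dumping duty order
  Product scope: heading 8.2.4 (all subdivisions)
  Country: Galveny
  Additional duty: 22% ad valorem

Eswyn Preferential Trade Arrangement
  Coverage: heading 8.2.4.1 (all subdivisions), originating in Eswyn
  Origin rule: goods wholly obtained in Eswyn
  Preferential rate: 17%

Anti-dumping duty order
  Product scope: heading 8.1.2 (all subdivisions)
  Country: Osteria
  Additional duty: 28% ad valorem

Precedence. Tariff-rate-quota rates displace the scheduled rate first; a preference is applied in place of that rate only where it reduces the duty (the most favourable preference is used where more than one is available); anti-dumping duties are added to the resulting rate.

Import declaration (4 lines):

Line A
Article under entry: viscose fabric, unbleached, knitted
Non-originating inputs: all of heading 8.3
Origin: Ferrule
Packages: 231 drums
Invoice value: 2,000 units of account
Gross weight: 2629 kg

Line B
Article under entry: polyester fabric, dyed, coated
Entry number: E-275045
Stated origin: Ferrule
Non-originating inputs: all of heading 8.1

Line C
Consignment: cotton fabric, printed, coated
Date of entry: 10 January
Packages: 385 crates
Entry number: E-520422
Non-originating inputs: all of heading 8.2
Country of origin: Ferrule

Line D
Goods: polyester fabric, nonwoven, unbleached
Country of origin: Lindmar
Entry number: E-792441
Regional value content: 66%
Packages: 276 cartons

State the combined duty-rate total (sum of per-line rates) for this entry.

106%

Line A: viscose → 8.2; knitted → 8.2.3; unbleached → 8.2.3.2. Scheduled 17%. Ferrule agreement on 8.1.2.2: 8.2.3.2 not covered. → 17%.
Line B: polyester → 8.3; coated → 8.3.2; dyed → 8.3.2.4. Scheduled 37%. Ferrule agreement on 8.1.2.2: 8.3.2.4 not covered. → 37%.
Line C: cotton → 8.1; coated → 8.1.2; printed → 8.1.2.1. Scheduled 37%. Ferrule agreement on 8.1.2.2: 8.1.2.1 not covered. → 37%.
Line D: polyester → 8.3; nonwoven → 8.3.1; unbleached → 8.3.1.2. Scheduled 15%. Lindmar agreement on 8.3.1: RVC ≥ 60% → 24% available; preference 24% not lower than 15% → no reduction. → 15%.
Sum: 17% + 37% + 37% + 15% = 106%.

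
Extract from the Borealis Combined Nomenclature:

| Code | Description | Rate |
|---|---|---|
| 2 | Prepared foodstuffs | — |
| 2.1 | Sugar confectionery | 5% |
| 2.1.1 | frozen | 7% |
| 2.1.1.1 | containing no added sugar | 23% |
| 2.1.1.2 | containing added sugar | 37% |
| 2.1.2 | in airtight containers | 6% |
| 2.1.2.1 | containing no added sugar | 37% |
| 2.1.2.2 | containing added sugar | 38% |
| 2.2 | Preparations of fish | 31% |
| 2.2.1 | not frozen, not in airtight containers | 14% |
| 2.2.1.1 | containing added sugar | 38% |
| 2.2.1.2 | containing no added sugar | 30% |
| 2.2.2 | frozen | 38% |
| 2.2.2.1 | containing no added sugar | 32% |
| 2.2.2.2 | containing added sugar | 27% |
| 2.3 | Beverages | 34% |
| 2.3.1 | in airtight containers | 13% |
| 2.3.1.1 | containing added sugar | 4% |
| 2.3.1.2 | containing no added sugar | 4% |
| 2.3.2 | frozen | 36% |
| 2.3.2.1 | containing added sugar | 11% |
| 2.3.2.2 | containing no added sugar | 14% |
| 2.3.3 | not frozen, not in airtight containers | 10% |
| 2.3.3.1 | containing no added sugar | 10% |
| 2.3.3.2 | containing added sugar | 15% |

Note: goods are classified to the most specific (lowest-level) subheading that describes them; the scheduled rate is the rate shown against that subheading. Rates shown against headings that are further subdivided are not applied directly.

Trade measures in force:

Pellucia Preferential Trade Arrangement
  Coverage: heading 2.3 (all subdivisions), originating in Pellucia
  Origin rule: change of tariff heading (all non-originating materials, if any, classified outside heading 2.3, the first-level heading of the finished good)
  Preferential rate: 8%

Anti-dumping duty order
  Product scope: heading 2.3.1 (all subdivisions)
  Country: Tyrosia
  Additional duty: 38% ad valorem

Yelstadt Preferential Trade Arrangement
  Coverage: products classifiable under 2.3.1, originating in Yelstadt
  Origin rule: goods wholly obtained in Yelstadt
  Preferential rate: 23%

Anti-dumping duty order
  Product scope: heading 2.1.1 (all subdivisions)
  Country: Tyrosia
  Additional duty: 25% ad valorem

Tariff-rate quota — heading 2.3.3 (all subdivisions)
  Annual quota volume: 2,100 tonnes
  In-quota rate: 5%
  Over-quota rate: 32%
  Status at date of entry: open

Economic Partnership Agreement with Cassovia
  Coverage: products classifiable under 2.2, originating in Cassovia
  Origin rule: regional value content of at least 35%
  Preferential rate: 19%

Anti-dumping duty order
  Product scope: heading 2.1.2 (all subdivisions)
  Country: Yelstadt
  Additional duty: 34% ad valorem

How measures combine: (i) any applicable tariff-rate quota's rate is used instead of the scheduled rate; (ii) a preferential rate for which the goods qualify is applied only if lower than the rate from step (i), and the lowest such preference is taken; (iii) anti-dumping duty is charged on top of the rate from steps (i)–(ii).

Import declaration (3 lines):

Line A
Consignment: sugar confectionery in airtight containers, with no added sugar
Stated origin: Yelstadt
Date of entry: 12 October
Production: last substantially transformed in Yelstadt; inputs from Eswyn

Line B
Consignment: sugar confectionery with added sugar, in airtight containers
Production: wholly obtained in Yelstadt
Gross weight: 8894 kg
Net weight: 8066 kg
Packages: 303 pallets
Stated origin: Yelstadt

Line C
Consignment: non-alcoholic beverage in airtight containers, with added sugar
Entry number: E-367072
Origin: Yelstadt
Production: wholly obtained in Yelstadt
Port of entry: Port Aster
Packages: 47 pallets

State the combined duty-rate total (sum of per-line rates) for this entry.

147%

Line A: sugar confectionery → 2.1; in airtight containers → 2.1.2; with no added sugar → 2.1.2.1. Scheduled 37%. Yelstadt agreement on 2.3.1: 2.1.2.1 not covered; anti-dumping (Yelstadt, 2.1.2): +34%; total 37% + 34% = 71%. → 71%.
Line B: sugar confectionery → 2.1; in airtight containers → 2.1.2; with added sugar → 2.1.2.2. Scheduled 38%. Yelstadt agreement on 2.3.1: 2.1.2.2 not covered; anti-dumping (Yelstadt, 2.1.2): +34%; total 38% + 34% = 72%. → 72%.
Line C: non-alcoholic beverage → 2.3; in airtight containers → 2.3.1; with added sugar → 2.3.1.1. Scheduled 4%. Yelstadt agreement on 2.3.1: wholly obtained → 23% available; preference 23% not lower than 4% → no reduction. → 4%.
Sum: 71% + 72% + 4% = 147%.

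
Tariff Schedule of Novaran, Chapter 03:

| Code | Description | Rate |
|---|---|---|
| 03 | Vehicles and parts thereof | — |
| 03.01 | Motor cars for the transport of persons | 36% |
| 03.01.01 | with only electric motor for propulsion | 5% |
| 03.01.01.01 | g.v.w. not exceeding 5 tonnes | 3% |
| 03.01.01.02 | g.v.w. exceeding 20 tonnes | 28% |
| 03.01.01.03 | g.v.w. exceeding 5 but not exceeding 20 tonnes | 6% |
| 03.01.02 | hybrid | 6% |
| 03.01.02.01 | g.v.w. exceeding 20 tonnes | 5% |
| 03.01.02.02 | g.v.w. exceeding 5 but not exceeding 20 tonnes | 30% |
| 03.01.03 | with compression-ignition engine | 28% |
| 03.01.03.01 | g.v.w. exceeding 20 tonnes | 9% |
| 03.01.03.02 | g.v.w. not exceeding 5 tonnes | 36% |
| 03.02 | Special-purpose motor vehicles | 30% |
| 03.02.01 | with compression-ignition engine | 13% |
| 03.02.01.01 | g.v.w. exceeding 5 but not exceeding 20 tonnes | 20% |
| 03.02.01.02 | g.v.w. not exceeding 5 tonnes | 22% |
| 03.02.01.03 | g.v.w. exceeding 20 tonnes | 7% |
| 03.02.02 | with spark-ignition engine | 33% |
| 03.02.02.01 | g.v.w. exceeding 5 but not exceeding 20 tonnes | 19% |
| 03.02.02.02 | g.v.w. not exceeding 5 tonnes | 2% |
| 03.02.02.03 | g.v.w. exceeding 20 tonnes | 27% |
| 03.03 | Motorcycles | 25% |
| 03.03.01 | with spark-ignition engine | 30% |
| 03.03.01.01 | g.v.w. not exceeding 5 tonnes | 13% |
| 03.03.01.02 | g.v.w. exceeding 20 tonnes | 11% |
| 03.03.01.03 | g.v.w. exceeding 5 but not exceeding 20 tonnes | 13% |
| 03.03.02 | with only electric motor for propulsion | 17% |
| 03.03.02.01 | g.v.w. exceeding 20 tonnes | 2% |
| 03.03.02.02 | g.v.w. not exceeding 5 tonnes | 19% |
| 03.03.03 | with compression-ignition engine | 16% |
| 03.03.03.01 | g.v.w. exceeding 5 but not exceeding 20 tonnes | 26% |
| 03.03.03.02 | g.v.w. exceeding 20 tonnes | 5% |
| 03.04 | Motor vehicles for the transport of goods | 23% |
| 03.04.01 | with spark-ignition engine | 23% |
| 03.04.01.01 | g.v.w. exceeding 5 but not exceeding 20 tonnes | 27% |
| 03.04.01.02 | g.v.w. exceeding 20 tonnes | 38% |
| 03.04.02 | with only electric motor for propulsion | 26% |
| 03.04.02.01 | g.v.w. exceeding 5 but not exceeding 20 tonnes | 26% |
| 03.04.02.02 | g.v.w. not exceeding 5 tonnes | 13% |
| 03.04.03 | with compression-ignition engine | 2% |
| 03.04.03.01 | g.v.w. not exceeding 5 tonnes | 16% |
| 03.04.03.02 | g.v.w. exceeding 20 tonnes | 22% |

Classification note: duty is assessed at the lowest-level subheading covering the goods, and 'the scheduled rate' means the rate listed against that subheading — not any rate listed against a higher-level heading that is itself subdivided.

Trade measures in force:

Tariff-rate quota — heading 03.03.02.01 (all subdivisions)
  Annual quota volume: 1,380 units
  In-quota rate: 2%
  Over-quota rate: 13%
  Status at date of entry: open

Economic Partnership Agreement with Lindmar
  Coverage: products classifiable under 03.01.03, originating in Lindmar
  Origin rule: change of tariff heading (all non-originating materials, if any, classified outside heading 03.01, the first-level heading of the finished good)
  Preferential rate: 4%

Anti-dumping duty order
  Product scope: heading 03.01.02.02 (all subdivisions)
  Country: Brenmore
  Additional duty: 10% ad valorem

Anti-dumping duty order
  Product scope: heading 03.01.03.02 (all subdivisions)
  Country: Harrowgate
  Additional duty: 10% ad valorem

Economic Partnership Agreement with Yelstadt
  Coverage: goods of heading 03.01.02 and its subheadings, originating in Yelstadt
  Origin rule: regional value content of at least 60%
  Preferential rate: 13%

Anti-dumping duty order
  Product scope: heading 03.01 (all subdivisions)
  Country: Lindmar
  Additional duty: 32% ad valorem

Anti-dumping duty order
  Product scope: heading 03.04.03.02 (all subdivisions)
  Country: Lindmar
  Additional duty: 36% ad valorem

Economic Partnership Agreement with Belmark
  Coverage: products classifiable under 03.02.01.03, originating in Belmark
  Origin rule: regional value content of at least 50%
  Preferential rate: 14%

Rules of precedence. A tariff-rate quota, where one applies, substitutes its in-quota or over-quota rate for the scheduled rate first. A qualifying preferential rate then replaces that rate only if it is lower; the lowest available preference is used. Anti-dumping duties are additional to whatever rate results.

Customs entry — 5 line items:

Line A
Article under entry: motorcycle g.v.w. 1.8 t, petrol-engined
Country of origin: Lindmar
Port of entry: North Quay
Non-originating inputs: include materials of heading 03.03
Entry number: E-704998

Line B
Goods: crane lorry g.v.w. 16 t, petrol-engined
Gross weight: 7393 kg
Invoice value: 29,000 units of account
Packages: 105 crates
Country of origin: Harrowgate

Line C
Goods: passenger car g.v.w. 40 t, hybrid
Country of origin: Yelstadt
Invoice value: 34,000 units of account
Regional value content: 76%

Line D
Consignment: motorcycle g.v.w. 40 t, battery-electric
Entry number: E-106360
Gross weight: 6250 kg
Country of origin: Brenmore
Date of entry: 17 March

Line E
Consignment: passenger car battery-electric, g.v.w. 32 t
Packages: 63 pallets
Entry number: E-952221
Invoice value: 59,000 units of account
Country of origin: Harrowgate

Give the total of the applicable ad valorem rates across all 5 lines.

67%

Line A: motorcycle → 03.03; petrol-engined → 03.03.01; g.v.w. 1.8 t → 03.03.01.01. Scheduled 13%. Lindmar agreement on 03.01.03: 03.03.01.01 not covered. → 13%.
Line B: crane lorry → 03.02; petrol-engined → 03.02.02; g.v.w. 16 t → 03.02.02.01. Scheduled 19%. No special measure applies. → 19%.
Line C: passenger car → 03.01; hybrid → 03.01.02; g.v.w. 40 t → 03.01.02.01. Scheduled 5%. Yelstadt agreement on 03.01.02: RVC ≥ 60% → 13% available; preference 13% not lower than 5% → no reduction. → 5%.
Line D: motorcycle → 03.03; battery-electric → 03.03.02; g.v.w. 40 t → 03.03.02.01. Scheduled 2%. quota on 03.03.02.01 open → in-quota 2%. → 2%.
Line E: passenger car → 03.01; battery-electric → 03.01.01; g.v.w. 32 t → 03.01.01.02. Scheduled 28%. No special measure applies. → 28%.
Sum: 13% + 19% + 5% + 2% + 28% = 67%.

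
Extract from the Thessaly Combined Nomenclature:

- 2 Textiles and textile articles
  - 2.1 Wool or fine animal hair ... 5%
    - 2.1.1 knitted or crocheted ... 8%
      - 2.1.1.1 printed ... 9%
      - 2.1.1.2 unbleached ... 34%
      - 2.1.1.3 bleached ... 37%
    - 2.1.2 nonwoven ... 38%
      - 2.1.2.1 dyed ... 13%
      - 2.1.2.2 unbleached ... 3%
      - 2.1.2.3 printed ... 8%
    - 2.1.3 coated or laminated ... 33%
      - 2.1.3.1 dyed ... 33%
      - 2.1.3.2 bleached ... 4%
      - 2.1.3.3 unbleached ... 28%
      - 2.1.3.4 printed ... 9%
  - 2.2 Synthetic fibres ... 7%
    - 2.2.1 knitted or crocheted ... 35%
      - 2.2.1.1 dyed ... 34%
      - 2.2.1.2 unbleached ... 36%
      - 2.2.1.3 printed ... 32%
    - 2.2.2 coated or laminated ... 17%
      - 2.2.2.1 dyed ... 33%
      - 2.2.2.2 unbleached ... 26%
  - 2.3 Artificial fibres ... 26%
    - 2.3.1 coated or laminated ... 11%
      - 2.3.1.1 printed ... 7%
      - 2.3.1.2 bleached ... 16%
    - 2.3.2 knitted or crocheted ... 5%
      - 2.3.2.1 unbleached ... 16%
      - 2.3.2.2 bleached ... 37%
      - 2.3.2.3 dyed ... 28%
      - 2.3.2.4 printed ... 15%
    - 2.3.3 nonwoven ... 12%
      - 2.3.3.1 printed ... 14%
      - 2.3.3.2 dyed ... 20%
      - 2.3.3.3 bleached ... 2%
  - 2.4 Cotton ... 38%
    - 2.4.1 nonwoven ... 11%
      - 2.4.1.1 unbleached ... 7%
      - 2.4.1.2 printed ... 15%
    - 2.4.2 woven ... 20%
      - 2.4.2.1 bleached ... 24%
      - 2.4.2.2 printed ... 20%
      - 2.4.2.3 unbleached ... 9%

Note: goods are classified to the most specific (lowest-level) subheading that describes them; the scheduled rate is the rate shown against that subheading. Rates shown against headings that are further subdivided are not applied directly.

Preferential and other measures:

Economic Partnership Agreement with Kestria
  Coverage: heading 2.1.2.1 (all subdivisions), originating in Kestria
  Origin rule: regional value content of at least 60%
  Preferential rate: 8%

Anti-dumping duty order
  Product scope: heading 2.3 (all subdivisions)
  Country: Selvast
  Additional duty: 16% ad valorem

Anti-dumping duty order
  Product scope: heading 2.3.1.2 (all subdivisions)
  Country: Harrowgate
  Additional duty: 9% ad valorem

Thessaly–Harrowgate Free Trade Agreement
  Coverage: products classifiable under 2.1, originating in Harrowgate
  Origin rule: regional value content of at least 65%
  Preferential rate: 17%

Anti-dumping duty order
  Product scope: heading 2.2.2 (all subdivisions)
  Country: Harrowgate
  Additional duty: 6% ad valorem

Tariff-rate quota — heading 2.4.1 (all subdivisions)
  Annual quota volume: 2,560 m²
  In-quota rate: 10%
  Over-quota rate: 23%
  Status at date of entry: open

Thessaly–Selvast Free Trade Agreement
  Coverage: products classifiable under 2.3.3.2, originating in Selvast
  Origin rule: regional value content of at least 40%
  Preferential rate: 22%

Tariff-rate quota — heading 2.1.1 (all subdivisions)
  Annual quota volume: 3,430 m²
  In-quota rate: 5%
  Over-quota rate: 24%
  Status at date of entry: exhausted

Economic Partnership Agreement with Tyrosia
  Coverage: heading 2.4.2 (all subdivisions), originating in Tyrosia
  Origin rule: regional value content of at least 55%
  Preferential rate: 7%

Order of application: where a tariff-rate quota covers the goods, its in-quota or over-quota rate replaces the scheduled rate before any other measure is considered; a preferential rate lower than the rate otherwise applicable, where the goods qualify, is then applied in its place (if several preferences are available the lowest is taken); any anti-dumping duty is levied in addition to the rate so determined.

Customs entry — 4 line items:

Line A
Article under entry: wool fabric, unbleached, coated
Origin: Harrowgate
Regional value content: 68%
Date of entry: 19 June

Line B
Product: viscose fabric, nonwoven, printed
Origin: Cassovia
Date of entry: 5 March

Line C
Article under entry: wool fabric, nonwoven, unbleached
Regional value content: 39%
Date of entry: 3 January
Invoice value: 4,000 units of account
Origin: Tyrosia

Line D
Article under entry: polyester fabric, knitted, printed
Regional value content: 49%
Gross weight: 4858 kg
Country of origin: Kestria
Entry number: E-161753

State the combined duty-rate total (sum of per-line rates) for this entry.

66%

Line A: wool → 2.1; coated → 2.1.3; unbleached → 2.1.3.3. Scheduled 28%. Harrowgate agreement on 2.1: RVC ≥ 65% → 17% available; preferential 17%. → 17%.
Line B: viscose → 2.3; nonwoven → 2.3.3; printed → 2.3.3.1. Scheduled 14%. No special measure applies. → 14%.
Line C: wool → 2.1; nonwoven → 2.1.2; unbleached → 2.1.2.2. Scheduled 3%. Tyrosia agreement on 2.4.2: 2.1.2.2 not covered. → 3%.
Line D: polyester → 2.2; knitted → 2.2.1; printed → 2.2.1.3. Scheduled 32%. Kestria agreement on 2.1.2.1: 2.2.1.3 not covered. → 32%.
Sum: 17% + 14% + 3% + 32% = 66%.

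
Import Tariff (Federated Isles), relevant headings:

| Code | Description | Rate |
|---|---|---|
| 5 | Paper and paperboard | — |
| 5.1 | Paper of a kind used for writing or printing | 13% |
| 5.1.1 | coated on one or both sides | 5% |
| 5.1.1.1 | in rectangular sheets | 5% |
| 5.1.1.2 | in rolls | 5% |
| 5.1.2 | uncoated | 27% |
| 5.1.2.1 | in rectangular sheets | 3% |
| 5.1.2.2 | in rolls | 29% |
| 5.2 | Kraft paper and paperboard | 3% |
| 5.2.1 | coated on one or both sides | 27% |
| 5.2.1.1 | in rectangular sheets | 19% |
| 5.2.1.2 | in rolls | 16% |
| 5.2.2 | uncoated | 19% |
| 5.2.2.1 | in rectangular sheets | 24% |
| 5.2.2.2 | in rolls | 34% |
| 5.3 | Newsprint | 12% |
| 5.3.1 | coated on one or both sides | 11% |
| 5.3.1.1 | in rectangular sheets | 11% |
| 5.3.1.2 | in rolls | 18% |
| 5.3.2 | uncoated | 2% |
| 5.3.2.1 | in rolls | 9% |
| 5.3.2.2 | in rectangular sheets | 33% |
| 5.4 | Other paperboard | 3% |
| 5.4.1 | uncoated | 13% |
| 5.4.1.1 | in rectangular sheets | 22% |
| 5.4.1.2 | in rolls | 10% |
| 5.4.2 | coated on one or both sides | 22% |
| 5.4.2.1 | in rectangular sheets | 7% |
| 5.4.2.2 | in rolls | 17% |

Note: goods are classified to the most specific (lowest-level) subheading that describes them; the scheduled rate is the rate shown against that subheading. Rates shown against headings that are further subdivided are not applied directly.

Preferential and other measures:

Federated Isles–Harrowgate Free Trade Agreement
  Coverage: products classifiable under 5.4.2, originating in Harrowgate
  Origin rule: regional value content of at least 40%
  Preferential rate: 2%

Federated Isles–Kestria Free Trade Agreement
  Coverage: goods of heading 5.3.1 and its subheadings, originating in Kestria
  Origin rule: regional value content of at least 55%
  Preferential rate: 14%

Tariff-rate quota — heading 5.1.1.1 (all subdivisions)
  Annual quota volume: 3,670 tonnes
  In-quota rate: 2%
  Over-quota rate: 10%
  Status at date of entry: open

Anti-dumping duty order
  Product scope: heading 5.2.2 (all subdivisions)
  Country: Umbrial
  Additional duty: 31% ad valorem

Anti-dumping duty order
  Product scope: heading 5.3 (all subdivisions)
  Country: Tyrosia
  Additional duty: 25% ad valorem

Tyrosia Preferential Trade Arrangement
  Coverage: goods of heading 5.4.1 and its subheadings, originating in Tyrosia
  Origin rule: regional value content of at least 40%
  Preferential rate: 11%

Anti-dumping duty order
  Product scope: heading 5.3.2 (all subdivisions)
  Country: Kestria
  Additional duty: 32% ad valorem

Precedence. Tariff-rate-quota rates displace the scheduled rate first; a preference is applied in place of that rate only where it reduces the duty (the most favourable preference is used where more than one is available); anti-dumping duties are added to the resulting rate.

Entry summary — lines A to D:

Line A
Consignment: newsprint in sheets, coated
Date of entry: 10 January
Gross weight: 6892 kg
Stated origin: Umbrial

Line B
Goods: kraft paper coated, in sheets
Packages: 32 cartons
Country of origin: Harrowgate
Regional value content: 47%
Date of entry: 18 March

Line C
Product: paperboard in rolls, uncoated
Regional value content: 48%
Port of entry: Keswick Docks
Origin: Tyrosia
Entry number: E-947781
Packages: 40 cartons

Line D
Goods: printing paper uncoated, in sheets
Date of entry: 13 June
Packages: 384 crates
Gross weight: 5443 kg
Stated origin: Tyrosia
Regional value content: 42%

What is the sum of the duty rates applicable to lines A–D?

Line A: newsprint → 5.3; coated → 5.3.1; in sheets → 5.3.1.1. Scheduled 11%. No special measure applies. → 11%.
Line B: kraft paper → 5.2; coated → 5.2.1; in sheets → 5.2.1.1. Scheduled 19%. Harrowgate agreement on 5.4.2: 5.2.1.1 not covered. → 19%.
Line C: paperboard → 5.4; uncoated → 5.4.1; in rolls → 5.4.1.2. Scheduled 10%. Tyrosia agreement on 5.4.1: RVC ≥ 40% → 11% available; preference 11% not lower than 10% → no reduction. → 10%.
Line D: printing paper → 5.1; uncoated → 5.1.2; in sheets → 5.1.2.1. Scheduled 3%. Tyrosia agreement on 5.4.1: 5.1.2.1 not covered. → 3%.
Sum: 11% + 19% + 10% + 3% = 43%.

43%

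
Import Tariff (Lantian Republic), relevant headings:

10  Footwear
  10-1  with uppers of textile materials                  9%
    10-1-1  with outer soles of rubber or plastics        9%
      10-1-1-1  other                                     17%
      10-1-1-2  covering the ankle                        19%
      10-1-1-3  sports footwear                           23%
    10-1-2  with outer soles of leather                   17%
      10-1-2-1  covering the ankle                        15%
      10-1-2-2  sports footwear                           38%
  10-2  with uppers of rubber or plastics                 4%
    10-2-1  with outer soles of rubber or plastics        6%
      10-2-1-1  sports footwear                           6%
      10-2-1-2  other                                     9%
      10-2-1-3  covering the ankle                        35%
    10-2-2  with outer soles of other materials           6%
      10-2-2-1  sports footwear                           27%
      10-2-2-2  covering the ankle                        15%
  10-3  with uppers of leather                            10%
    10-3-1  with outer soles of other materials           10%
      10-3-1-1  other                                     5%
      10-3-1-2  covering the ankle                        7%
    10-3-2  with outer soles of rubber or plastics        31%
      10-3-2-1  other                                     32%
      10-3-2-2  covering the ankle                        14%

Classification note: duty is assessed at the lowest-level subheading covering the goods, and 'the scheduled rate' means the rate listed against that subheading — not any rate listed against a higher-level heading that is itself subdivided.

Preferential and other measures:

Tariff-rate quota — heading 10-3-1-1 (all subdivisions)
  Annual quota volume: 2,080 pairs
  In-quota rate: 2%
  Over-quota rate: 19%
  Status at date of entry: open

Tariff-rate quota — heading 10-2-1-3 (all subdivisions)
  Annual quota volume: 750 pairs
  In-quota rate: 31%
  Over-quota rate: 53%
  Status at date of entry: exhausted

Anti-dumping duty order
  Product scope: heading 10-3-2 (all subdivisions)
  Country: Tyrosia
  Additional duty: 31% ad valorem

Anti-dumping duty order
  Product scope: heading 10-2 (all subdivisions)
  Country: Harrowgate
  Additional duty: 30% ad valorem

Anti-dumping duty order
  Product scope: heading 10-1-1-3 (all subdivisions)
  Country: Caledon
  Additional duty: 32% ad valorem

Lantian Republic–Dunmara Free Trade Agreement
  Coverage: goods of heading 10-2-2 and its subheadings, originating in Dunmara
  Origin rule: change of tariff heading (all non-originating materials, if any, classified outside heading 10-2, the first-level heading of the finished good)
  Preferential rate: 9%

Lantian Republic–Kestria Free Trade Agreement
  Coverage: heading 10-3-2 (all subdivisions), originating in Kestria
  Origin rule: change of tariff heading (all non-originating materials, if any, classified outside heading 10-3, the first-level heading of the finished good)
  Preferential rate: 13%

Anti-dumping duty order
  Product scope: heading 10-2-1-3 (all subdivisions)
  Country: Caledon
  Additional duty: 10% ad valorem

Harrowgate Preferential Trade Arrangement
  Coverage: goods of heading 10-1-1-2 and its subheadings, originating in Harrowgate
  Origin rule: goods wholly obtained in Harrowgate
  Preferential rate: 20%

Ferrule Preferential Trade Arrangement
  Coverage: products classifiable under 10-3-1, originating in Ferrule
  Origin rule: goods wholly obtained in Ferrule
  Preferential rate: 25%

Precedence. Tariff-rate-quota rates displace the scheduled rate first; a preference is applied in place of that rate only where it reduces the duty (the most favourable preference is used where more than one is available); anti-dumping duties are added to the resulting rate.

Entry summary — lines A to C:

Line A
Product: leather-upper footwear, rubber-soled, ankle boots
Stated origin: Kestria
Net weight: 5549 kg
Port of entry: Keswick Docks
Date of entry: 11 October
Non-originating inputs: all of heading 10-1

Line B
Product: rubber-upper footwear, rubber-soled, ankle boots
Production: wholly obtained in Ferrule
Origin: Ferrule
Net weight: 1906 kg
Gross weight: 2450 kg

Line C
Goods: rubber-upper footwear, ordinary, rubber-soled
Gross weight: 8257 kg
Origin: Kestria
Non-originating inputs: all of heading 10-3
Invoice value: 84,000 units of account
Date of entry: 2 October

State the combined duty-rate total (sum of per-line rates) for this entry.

75%

Line A: leather-upper → 10-3; rubber-soled → 10-3-2; ankle boots → 10-3-2-2. Scheduled 14%. Kestria agreement on 10-3-2: CTH met → 13% available; preferential 13%. → 13%.
Line B: rubber-upper → 10-2; rubber-soled → 10-2-1; ankle boots → 10-2-1-3. Scheduled 35%. quota on 10-2-1-3 exhausted → over-quota 53%; Ferrule agreement on 10-3-1: 10-2-1-3 not covered. → 53%.
Line C: rubber-upper → 10-2; rubber-soled → 10-2-1; ordinary → 10-2-1-2. Scheduled 9%. Kestria agreement on 10-3-2: 10-2-1-2 not covered. → 9%.
Sum: 13% + 53% + 9% = 75%.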